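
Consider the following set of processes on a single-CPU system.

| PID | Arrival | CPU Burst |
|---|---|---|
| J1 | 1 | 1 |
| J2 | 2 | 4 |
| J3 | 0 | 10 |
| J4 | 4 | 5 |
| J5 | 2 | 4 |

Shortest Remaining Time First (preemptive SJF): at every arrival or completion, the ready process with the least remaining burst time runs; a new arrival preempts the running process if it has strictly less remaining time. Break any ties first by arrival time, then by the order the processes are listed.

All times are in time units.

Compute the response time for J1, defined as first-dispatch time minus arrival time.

0

Gantt: | J3 0-1 | J1 1-2 | J2 2-6 | J5 6-10 | J4 10-15 | J3 15-24 |
Completion: J1=2  J2=6  J3=24  J4=15  J5=10
Turnaround (C−A): J1=1  J2=4  J3=24  J4=11  J5=8
Response(J1) = first start − arrival = 1 − 1 = 0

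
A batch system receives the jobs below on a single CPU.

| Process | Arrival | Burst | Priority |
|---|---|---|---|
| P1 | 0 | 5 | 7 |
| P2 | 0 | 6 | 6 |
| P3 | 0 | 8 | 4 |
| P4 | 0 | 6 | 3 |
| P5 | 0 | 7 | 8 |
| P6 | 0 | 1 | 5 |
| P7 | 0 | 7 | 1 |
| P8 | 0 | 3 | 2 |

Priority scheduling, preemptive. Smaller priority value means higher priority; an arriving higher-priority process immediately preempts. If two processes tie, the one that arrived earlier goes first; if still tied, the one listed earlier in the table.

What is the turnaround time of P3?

Gantt: | P7 0-7 | P8 7-10 | P4 10-16 | P3 16-24 | P6 24-25 | P2 25-31 | P1 31-36 | P5 36-43 |
Completion: P1=36  P2=31  P3=24  P4=16  P5=43  P6=25  P7=7  P8=10
Turnaround(P3) = completion − arrival = 24 − 0 = 24

24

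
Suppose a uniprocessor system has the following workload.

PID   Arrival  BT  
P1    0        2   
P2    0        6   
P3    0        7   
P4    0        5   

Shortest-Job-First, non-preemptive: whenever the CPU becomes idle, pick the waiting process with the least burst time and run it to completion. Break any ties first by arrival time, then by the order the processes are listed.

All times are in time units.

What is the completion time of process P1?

Gantt: | P1 0-2 | P4 2-7 | P2 7-13 | P3 13-20 |
Completion: P1=2  P2=13  P3=20  P4=7

2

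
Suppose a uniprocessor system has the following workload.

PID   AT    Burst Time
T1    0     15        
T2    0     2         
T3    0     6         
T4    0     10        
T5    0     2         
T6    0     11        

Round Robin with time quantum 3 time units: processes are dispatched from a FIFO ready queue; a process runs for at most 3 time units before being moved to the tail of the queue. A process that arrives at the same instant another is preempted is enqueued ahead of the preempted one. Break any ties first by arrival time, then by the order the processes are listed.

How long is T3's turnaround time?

Gantt: | T1 0-3 | T2 3-5 | T3 5-8 | T4 8-11 | T5 11-13 | T6 13-16 | T1 16-19 | T3 19-22 | T4 22-25 | T6 25-28 | T1 28-31 | T4 31-34 | T6 34-37 | T1 37-40 | T4 40-41 | T6 41-43 | T1 43-46 |
Completion: T1=46  T2=5  T3=22  T4=41  T5=13  T6=43
Turnaround(T3) = completion − arrival = 22 − 0 = 22

22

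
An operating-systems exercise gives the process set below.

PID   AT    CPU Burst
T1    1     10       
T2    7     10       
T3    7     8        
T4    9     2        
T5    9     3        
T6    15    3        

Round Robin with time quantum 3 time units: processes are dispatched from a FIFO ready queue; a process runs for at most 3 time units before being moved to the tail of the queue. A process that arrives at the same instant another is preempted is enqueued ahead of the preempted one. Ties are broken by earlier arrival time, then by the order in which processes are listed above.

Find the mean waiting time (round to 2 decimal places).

Timeline: | idle 0-1 | T1 1-7 | T2 7-10 | T3 10-13 | T1 13-16 | T4 16-18 | T5 18-21 | T2 21-24 | T3 24-27 | T6 27-30 | T1 30-31 | T2 31-34 | T3 34-36 | T2 36-37 |
Completion: T1=31  T2=37  T3=36  T4=18  T5=21  T6=30
Turnaround (C−A): T1=30  T2=30  T3=29  T4=9  T5=12  T6=15
Waiting times: T1=20, T2=20, T3=21, T4=7, T5=9, T6=12
Average waiting = (20+20+21+7+9+12) / 6 = 89/6 = 14.83

14.83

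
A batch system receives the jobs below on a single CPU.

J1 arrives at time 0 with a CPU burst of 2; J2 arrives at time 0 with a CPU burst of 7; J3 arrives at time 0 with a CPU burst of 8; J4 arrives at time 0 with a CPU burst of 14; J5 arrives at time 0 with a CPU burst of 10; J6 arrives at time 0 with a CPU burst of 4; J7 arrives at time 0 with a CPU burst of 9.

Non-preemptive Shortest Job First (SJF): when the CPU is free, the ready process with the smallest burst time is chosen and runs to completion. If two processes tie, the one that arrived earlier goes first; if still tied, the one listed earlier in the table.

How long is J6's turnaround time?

6

Schedule: | J1 0-2 | J6 2-6 | J2 6-13 | J3 13-21 | J7 21-30 | J5 30-40 | J4 40-54 |
Completion: J1=2  J2=13  J3=21  J4=54  J5=40  J6=6  J7=30
Turnaround (C−A): J1=2  J2=13  J3=21  J4=54  J5=40  J6=6  J7=30
Turnaround(J6) = completion − arrival = 6 − 0 = 6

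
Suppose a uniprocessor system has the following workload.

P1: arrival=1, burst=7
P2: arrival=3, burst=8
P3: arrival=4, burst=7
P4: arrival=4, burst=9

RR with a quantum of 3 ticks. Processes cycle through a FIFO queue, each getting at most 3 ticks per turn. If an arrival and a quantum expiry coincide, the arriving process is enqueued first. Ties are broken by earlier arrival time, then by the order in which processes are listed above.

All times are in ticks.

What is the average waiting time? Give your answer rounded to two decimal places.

18.00

Timeline: | idle 0-1 | P1 1-4 | P2 4-7 | P3 7-10 | P4 10-13 | P1 13-16 | P2 16-19 | P3 19-22 | P4 22-25 | P1 25-26 | P2 26-28 | P3 28-29 | P4 29-32 |
Completion: P1=26  P2=28  P3=29  P4=32
Turnaround (C−A): P1=25  P2=25  P3=25  P4=28
Waiting times: P1=18, P2=17, P3=18, P4=19
Average waiting = (18+17+18+19) / 4 = 72/4 = 18.00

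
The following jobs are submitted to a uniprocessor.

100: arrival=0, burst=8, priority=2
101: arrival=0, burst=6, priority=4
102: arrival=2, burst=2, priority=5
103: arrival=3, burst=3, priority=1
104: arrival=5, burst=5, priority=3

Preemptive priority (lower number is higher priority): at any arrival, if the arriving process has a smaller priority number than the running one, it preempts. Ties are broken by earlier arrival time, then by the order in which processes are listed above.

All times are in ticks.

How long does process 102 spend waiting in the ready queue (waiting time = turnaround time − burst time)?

Gantt: | 100 0-3 | 103 3-6 | 100 6-11 | 104 11-16 | 101 16-22 | 102 22-24 |
Completion: 100=11  101=22  102=24  103=6  104=16
Waiting(102) = turnaround − burst = 22 − 2 = 20

20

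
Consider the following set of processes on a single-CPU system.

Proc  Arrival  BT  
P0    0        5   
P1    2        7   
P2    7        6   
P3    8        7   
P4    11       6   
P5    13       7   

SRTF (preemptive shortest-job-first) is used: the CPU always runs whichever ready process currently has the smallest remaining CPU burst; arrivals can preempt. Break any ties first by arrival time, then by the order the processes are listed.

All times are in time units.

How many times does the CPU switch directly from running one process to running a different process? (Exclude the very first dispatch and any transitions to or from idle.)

5

Gantt: | P0 0-5 | P1 5-12 | P2 12-18 | P4 18-24 | P3 24-31 | P5 31-38 |
Completion: P0=5  P1=12  P2=18  P3=31  P4=24  P5=38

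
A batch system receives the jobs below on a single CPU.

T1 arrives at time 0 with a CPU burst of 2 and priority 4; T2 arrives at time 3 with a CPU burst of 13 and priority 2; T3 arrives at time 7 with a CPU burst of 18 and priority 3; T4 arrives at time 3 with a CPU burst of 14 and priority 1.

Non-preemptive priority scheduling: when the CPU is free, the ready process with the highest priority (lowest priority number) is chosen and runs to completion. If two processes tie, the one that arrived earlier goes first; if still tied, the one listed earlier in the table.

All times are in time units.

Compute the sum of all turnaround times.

Gantt: | T1 0-2 | idle 2-3 | T4 3-17 | T2 17-30 | T3 30-48 |
Completion: T1=2  T2=30  T3=48  T4=17
Turnaround (C−A): T1=2  T2=27  T3=41  T4=14
Turnaround = completion − arrival: T1=2, T2=27, T3=41, T4=14
Total turnaround = 2 + 27 + 41 + 14 = 84

84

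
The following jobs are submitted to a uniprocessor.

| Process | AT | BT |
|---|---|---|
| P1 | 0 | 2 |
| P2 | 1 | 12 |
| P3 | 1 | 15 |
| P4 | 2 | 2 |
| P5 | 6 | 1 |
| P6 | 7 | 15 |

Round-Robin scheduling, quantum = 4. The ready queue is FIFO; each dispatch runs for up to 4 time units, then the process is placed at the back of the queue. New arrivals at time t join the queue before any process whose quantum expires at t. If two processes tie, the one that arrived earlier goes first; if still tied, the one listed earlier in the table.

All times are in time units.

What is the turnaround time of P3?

Schedule: | P1 0-2 | P2 2-6 | P3 6-10 | P4 10-12 | P5 12-13 | P2 13-17 | P6 17-21 | P3 21-25 | P2 25-29 | P6 29-33 | P3 33-37 | P6 37-41 | P3 41-44 | P6 44-47 |
Completion: P1=2  P2=29  P3=44  P4=12  P5=13  P6=47
Turnaround(P3) = completion − arrival = 44 − 1 = 43

43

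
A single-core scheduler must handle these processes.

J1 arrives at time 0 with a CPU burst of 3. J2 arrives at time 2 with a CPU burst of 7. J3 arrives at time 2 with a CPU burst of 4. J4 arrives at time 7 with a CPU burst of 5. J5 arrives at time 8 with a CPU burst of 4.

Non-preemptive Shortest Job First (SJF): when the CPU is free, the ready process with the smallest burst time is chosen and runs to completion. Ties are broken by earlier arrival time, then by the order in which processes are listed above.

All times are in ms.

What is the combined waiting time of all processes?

Gantt: | J1 0-3 | J3 3-7 | J4 7-12 | J5 12-16 | J2 16-23 |
Completion: J1=3  J2=23  J3=7  J4=12  J5=16
Waiting = turnaround − burst: J1=0, J2=14, J3=1, J4=0, J5=4
Total waiting = 0 + 14 + 1 + 0 + 4 = 19

19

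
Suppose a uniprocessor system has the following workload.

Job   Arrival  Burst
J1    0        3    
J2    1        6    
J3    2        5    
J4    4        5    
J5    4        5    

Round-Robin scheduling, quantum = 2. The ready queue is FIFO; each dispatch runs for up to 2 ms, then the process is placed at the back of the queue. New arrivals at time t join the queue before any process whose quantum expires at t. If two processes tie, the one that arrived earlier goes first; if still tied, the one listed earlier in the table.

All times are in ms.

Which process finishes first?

J1

Gantt: | J1 0-2 | J2 2-4 | J3 4-6 | J1 6-7 | J4 7-9 | J5 9-11 | J2 11-13 | J3 13-15 | J4 15-17 | J5 17-19 | J2 19-21 | J3 21-22 | J4 22-23 | J5 23-24 |
Completion: J1=7  J2=21  J3=22  J4=23  J5=24
Turnaround (C−A): J1=7  J2=20  J3=20  J4=19  J5=20
Finish order: J1 → J2 → J3 → J4 → J5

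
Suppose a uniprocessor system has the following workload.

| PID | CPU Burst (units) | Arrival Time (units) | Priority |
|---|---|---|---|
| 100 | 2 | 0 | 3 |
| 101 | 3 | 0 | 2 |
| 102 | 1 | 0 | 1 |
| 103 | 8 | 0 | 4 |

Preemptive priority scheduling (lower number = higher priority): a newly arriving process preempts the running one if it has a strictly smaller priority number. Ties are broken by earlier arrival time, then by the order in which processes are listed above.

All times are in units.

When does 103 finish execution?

Timeline: | 102 0-1 | 101 1-4 | 100 4-6 | 103 6-14 |
Completion: 100=6  101=4  102=1  103=14

14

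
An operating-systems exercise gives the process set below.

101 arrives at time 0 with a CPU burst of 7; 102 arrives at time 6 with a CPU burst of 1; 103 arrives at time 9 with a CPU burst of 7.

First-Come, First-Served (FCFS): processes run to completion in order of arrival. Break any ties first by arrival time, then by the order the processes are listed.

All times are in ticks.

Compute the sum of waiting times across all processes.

1

Schedule: | 101 0-7 | 102 7-8 | idle 8-9 | 103 9-16 |
Completion: 101=7  102=8  103=16
Turnaround (C−A): 101=7  102=2  103=7
Waiting = turnaround − burst: 101=0, 102=1, 103=0
Total waiting = 0 + 1 + 0 = 1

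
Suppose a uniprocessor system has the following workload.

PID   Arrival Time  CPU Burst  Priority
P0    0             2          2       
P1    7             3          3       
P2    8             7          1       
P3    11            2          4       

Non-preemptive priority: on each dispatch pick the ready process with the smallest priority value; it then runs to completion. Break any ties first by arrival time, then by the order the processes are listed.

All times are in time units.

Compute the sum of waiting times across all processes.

8

Schedule: | P0 0-2 | idle 2-7 | P1 7-10 | P2 10-17 | P3 17-19 |
Completion: P0=2  P1=10  P2=17  P3=19
Turnaround (C−A): P0=2  P1=3  P2=9  P3=8
Waiting = turnaround − burst: P0=0, P1=0, P2=2, P3=6
Total waiting = 0 + 0 + 2 + 6 = 8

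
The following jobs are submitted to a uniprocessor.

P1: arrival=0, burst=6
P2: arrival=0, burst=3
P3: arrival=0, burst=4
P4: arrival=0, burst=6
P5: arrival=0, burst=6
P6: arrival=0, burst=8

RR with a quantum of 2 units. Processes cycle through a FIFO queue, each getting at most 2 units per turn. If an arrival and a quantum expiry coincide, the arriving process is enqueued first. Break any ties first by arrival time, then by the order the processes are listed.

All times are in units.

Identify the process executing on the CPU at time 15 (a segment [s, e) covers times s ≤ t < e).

P3

Gantt: | P1 0-2 | P2 2-4 | P3 4-6 | P4 6-8 | P5 8-10 | P6 10-12 | P1 12-14 | P2 14-15 | P3 15-17 | P4 17-19 | P5 19-21 | P6 21-23 | P1 23-25 | P4 25-27 | P5 27-29 | P6 29-33 |
Completion: P1=25  P2=15  P3=17  P4=27  P5=29  P6=33
Turnaround (C−A): P1=25  P2=15  P3=17  P4=27  P5=29  P6=33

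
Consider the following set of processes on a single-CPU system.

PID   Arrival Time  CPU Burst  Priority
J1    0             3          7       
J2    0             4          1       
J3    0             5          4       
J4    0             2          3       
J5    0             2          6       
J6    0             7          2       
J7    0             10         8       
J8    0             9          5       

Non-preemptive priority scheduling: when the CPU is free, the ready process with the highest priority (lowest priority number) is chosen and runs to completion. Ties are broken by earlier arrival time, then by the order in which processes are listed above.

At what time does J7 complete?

42

Gantt: | J2 0-4 | J6 4-11 | J4 11-13 | J3 13-18 | J8 18-27 | J5 27-29 | J1 29-32 | J7 32-42 |
Completion: J1=32  J2=4  J3=18  J4=13  J5=29  J6=11  J7=42  J8=27
Turnaround (C−A): J1=32  J2=4  J3=18  J4=13  J5=29  J6=11  J7=42  J8=27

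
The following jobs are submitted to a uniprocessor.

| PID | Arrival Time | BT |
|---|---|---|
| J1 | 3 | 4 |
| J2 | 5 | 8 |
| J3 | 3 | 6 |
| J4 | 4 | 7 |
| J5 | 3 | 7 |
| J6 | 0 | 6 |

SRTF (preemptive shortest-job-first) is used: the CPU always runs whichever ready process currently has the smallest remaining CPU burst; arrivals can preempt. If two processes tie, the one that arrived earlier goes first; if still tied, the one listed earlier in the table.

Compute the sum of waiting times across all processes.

Timeline: | J6 0-6 | J1 6-10 | J3 10-16 | J5 16-23 | J4 23-30 | J2 30-38 |
Completion: J1=10  J2=38  J3=16  J4=30  J5=23  J6=6
Turnaround (C−A): J1=7  J2=33  J3=13  J4=26  J5=20  J6=6
Waiting = turnaround − burst: J1=3, J2=25, J3=7, J4=19, J5=13, J6=0
Total waiting = 3 + 25 + 7 + 19 + 13 + 0 = 67

67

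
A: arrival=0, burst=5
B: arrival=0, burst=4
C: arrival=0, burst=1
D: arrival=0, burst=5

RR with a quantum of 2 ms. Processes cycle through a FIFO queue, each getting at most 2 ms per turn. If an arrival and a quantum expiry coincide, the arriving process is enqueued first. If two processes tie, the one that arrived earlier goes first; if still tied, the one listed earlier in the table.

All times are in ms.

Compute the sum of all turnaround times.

45

Timeline: | A 0-2 | B 2-4 | C 4-5 | D 5-7 | A 7-9 | B 9-11 | D 11-13 | A 13-14 | D 14-15 |
Completion: A=14  B=11  C=5  D=15
Turnaround = completion − arrival: A=14, B=11, C=5, D=15
Total turnaround = 14 + 11 + 5 + 15 = 45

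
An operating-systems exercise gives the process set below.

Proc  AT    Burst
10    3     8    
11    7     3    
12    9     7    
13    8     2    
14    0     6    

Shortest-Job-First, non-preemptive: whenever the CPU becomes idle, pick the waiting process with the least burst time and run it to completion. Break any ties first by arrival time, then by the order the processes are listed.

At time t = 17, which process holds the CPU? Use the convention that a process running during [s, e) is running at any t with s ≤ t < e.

11

Schedule: | 14 0-6 | 10 6-14 | 13 14-16 | 11 16-19 | 12 19-26 |
Completion: 10=14  11=19  12=26  13=16  14=6
Turnaround (C−A): 10=11  11=12  12=17  13=8  14=6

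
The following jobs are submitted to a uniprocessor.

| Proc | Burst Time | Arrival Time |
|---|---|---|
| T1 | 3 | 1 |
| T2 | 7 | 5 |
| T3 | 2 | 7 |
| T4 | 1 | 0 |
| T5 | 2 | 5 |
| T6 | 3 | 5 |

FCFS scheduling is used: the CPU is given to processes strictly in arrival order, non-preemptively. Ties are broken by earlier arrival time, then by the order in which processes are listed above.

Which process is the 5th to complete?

T6

Gantt: | T4 0-1 | T1 1-4 | idle 4-5 | T2 5-12 | T5 12-14 | T6 14-17 | T3 17-19 |
Completion: T1=4  T2=12  T3=19  T4=1  T5=14  T6=17
Turnaround (C−A): T1=3  T2=7  T3=12  T4=1  T5=9  T6=12
Finish order: T4 → T1 → T2 → T5 → T6 → T3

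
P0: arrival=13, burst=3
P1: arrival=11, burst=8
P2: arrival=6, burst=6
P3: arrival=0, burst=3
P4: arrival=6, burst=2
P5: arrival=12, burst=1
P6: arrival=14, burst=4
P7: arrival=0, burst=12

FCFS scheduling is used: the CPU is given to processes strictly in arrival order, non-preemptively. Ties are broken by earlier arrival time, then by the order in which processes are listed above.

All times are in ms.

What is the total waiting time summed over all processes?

Timeline: | P3 0-3 | P7 3-15 | P2 15-21 | P4 21-23 | P1 23-31 | P5 31-32 | P0 32-35 | P6 35-39 |
Completion: P0=35  P1=31  P2=21  P3=3  P4=23  P5=32  P6=39  P7=15
Turnaround (C−A): P0=22  P1=20  P2=15  P3=3  P4=17  P5=20  P6=25  P7=15
Waiting = turnaround − burst: P0=19, P1=12, P2=9, P3=0, P4=15, P5=19, P6=21, P7=3
Total waiting = 19 + 12 + 9 + 0 + 15 + 19 + 21 + 3 = 98

98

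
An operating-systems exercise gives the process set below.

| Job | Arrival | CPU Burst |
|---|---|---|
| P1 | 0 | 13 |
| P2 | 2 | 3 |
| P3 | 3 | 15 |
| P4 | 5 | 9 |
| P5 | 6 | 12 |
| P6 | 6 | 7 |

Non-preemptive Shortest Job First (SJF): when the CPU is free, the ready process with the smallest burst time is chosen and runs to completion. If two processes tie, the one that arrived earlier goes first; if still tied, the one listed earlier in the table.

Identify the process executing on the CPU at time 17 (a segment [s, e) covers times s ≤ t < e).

P6

Schedule: | P1 0-13 | P2 13-16 | P6 16-23 | P4 23-32 | P5 32-44 | P3 44-59 |
Completion: P1=13  P2=16  P3=59  P4=32  P5=44  P6=23
Turnaround (C−A): P1=13  P2=14  P3=56  P4=27  P5=38  P6=17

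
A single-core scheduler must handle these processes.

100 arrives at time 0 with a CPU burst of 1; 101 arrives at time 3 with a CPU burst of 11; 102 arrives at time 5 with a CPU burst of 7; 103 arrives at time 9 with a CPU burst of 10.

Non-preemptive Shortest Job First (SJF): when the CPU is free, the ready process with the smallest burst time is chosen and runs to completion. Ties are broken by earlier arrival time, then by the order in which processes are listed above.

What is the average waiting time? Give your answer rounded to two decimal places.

Schedule: | 100 0-1 | idle 1-3 | 101 3-14 | 102 14-21 | 103 21-31 |
Completion: 100=1  101=14  102=21  103=31
Turnaround (C−A): 100=1  101=11  102=16  103=22
Waiting times: 100=0, 101=0, 102=9, 103=12
Average waiting = (0+0+9+12) / 4 = 21/4 = 5.25

5.25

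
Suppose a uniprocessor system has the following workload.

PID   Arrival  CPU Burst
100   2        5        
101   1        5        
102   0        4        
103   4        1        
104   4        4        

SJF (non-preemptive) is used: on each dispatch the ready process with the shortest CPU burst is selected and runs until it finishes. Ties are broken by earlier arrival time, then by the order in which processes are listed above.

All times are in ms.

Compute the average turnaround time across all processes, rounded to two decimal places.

8.00

Gantt: | 102 0-4 | 103 4-5 | 104 5-9 | 101 9-14 | 100 14-19 |
Completion: 100=19  101=14  102=4  103=5  104=9
Turnaround times: 100=17, 101=13, 102=4, 103=1, 104=5
Average turnaround = (17+13+4+1+5) / 5 = 40/5 = 8.00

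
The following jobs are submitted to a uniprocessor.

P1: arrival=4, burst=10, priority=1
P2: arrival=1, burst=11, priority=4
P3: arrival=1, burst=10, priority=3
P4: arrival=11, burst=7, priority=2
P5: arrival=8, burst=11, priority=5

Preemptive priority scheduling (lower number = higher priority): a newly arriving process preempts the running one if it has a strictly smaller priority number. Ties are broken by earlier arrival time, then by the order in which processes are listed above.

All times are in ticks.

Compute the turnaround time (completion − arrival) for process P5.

Schedule: | idle 0-1 | P3 1-4 | P1 4-14 | P4 14-21 | P3 21-28 | P2 28-39 | P5 39-50 |
Completion: P1=14  P2=39  P3=28  P4=21  P5=50
Turnaround(P5) = completion − arrival = 50 − 8 = 42

42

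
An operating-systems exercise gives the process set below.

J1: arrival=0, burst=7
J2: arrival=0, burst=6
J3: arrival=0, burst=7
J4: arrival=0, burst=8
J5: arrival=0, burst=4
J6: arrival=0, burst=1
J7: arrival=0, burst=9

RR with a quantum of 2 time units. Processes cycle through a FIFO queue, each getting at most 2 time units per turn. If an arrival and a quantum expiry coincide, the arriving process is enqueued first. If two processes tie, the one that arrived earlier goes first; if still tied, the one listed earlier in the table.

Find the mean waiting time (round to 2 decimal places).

25.00

Timeline: | J1 0-2 | J2 2-4 | J3 4-6 | J4 6-8 | J5 8-10 | J6 10-11 | J7 11-13 | J1 13-15 | J2 15-17 | J3 17-19 | J4 19-21 | J5 21-23 | J7 23-25 | J1 25-27 | J2 27-29 | J3 29-31 | J4 31-33 | J7 33-35 | J1 35-36 | J3 36-37 | J4 37-39 | J7 39-42 |
Completion: J1=36  J2=29  J3=37  J4=39  J5=23  J6=11  J7=42
Waiting times: J1=29, J2=23, J3=30, J4=31, J5=19, J6=10, J7=33
Average waiting = (29+23+30+31+19+10+33) / 7 = 175/7 = 25.00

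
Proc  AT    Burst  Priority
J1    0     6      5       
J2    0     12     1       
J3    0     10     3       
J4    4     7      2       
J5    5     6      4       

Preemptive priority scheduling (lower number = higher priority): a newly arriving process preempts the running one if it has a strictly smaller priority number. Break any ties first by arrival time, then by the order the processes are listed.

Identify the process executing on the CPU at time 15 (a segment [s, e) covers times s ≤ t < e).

Timeline: | J2 0-12 | J4 12-19 | J3 19-29 | J5 29-35 | J1 35-41 |
Completion: J1=41  J2=12  J3=29  J4=19  J5=35
Turnaround (C−A): J1=41  J2=12  J3=29  J4=15  J5=30

J4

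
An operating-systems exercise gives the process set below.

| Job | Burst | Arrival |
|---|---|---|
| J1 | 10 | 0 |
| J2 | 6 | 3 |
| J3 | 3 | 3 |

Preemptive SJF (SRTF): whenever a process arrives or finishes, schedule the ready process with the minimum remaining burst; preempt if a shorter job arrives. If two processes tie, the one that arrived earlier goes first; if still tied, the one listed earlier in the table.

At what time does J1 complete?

Timeline: | J1 0-3 | J3 3-6 | J2 6-12 | J1 12-19 |
Completion: J1=19  J2=12  J3=6

19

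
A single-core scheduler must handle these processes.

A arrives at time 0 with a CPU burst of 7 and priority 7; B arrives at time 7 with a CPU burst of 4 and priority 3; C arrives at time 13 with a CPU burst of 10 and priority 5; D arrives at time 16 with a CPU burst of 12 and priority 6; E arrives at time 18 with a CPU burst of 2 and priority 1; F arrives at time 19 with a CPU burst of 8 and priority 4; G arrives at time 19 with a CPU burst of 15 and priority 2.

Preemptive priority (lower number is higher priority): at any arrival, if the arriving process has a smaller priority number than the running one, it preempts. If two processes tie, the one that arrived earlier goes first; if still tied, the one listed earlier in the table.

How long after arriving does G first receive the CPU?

Timeline: | A 0-7 | B 7-11 | idle 11-13 | C 13-18 | E 18-20 | G 20-35 | F 35-43 | C 43-48 | D 48-60 |
Completion: A=7  B=11  C=48  D=60  E=20  F=43  G=35
Turnaround (C−A): A=7  B=4  C=35  D=44  E=2  F=24  G=16
Response(G) = first start − arrival = 20 − 19 = 1

1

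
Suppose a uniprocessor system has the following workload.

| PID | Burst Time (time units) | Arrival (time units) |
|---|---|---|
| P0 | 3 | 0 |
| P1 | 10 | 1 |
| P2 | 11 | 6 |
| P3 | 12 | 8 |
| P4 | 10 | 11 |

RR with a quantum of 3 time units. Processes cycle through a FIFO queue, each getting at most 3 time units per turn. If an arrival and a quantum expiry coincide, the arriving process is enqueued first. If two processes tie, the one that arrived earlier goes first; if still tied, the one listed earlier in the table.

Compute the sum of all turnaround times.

141

Timeline: | P0 0-3 | P1 3-6 | P2 6-9 | P1 9-12 | P3 12-15 | P2 15-18 | P4 18-21 | P1 21-24 | P3 24-27 | P2 27-30 | P4 30-33 | P1 33-34 | P3 34-37 | P2 37-39 | P4 39-42 | P3 42-45 | P4 45-46 |
Completion: P0=3  P1=34  P2=39  P3=45  P4=46
Turnaround (C−A): P0=3  P1=33  P2=33  P3=37  P4=35
Turnaround = completion − arrival: P0=3, P1=33, P2=33, P3=37, P4=35
Total turnaround = 3 + 33 + 33 + 37 + 35 = 141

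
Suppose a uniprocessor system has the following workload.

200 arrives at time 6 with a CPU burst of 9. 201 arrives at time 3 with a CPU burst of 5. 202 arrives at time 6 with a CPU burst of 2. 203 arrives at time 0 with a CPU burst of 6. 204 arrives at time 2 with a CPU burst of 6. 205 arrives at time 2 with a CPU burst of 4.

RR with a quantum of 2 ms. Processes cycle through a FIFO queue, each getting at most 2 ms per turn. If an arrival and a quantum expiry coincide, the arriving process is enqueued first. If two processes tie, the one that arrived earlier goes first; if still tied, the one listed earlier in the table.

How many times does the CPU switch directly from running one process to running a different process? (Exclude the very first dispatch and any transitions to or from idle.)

14

Gantt: | 203 0-2 | 204 2-4 | 205 4-6 | 203 6-8 | 201 8-10 | 204 10-12 | 200 12-14 | 202 14-16 | 205 16-18 | 203 18-20 | 201 20-22 | 204 22-24 | 200 24-26 | 201 26-27 | 200 27-32 |
Completion: 200=32  201=27  202=16  203=20  204=24  205=18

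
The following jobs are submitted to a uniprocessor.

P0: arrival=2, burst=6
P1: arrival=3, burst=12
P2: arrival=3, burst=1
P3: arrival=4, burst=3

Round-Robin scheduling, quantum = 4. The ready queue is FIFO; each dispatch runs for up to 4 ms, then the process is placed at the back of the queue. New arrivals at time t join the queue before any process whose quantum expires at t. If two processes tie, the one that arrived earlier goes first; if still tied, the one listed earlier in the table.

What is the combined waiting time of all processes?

Schedule: | idle 0-2 | P0 2-6 | P1 6-10 | P2 10-11 | P3 11-14 | P0 14-16 | P1 16-24 |
Completion: P0=16  P1=24  P2=11  P3=14
Turnaround (C−A): P0=14  P1=21  P2=8  P3=10
Waiting = turnaround − burst: P0=8, P1=9, P2=7, P3=7
Total waiting = 8 + 9 + 7 + 7 = 31

31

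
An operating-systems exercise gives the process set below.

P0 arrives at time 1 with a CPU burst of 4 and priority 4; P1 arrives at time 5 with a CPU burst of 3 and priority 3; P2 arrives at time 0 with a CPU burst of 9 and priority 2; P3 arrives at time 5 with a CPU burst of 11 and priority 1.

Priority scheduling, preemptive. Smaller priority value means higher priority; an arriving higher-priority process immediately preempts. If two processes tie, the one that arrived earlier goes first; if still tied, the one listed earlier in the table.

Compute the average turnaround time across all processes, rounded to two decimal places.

Timeline: | P2 0-5 | P3 5-16 | P2 16-20 | P1 20-23 | P0 23-27 |
Completion: P0=27  P1=23  P2=20  P3=16
Turnaround times: P0=26, P1=18, P2=20, P3=11
Average turnaround = (26+18+20+11) / 4 = 75/4 = 18.75

18.75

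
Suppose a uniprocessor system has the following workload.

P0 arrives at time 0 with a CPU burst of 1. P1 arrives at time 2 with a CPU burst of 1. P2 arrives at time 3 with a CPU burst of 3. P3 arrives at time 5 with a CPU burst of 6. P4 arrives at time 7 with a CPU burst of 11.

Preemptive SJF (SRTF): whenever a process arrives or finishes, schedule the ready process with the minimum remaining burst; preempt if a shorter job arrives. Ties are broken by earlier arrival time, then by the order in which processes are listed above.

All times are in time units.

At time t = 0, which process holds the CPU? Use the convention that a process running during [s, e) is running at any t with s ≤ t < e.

Schedule: | P0 0-1 | idle 1-2 | P1 2-3 | P2 3-6 | P3 6-12 | P4 12-23 |
Completion: P0=1  P1=3  P2=6  P3=12  P4=23
Turnaround (C−A): P0=1  P1=1  P2=3  P3=7  P4=16

P0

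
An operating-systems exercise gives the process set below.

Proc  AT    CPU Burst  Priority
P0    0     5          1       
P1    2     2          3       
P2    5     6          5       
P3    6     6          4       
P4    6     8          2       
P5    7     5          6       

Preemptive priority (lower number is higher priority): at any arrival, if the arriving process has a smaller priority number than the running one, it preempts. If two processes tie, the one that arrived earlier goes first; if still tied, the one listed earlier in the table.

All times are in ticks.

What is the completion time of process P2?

Timeline: | P0 0-5 | P1 5-6 | P4 6-14 | P1 14-15 | P3 15-21 | P2 21-27 | P5 27-32 |
Completion: P0=5  P1=15  P2=27  P3=21  P4=14  P5=32
Turnaround (C−A): P0=5  P1=13  P2=22  P3=15  P4=8  P5=25

27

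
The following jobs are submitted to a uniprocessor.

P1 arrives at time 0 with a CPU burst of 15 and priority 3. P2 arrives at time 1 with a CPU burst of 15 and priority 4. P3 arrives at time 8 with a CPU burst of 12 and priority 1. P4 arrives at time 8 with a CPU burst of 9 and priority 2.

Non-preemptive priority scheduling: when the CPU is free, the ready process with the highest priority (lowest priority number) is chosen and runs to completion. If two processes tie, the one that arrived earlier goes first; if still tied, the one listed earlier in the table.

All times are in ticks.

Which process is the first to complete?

P1

Schedule: | P1 0-15 | P3 15-27 | P4 27-36 | P2 36-51 |
Completion: P1=15  P2=51  P3=27  P4=36
Finish order: P1 → P3 → P4 → P2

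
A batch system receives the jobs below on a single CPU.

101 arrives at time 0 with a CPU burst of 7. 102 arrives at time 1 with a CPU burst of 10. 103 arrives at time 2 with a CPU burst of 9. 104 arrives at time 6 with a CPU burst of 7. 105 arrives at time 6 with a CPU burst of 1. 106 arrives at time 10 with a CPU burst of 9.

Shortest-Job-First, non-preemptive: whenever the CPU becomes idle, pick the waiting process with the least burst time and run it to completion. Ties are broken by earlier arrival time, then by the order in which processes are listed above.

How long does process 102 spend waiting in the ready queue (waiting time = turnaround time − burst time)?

32

Gantt: | 101 0-7 | 105 7-8 | 104 8-15 | 103 15-24 | 106 24-33 | 102 33-43 |
Completion: 101=7  102=43  103=24  104=15  105=8  106=33
Turnaround (C−A): 101=7  102=42  103=22  104=9  105=2  106=23
Waiting(102) = turnaround − burst = 42 − 10 = 32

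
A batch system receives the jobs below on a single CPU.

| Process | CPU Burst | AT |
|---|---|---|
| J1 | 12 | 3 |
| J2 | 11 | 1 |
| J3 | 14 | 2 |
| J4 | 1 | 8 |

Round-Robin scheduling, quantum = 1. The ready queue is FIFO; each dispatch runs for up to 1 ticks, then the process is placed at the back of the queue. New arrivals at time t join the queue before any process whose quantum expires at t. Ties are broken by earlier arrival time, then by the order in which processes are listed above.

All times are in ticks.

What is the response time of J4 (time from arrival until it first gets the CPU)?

2

Schedule: | idle 0-1 | J2 1-2 | J3 2-3 | J2 3-4 | J1 4-5 | J3 5-6 | J2 6-7 | J1 7-8 | J3 8-9 | J2 9-10 | J4 10-11 | J1 11-12 | J3 12-13 | J2 13-14 | J1 14-15 | J3 15-16 | J2 16-17 | J1 17-18 | J3 18-19 | J2 19-20 | J1 20-21 | J3 21-22 | J2 22-23 | J1 23-24 | J3 24-25 | J2 25-26 | J1 26-27 | J3 27-28 | J2 28-29 | J1 29-30 | J3 30-31 | J2 31-32 | J1 32-33 | J3 33-34 | J1 34-35 | J3 35-36 | J1 36-37 | J3 37-39 |
Completion: J1=37  J2=32  J3=39  J4=11
Turnaround (C−A): J1=34  J2=31  J3=37  J4=3
Response(J4) = first start − arrival = 10 − 8 = 2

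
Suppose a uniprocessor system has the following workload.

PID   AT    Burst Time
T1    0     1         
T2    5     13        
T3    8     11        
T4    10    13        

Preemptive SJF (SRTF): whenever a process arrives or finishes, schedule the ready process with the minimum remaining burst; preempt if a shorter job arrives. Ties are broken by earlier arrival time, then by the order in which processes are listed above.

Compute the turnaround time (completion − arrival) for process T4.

32

Timeline: | T1 0-1 | idle 1-5 | T2 5-18 | T3 18-29 | T4 29-42 |
Completion: T1=1  T2=18  T3=29  T4=42
Turnaround (C−A): T1=1  T2=13  T3=21  T4=32
Turnaround(T4) = completion − arrival = 42 − 10 = 32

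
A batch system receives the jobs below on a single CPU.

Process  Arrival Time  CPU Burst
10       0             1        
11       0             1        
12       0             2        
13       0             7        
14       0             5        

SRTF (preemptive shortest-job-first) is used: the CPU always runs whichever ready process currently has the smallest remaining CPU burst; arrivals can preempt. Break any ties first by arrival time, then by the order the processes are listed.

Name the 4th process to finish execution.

14

Gantt: | 10 0-1 | 11 1-2 | 12 2-4 | 14 4-9 | 13 9-16 |
Completion: 10=1  11=2  12=4  13=16  14=9
Turnaround (C−A): 10=1  11=2  12=4  13=16  14=9
Finish order: 10 → 11 → 12 → 14 → 13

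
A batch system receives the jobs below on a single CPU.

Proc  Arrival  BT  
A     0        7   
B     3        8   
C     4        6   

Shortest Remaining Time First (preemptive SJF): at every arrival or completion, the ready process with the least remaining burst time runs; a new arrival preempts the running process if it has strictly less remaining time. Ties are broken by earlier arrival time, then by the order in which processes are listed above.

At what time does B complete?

21

Timeline: | A 0-7 | C 7-13 | B 13-21 |
Completion: A=7  B=21  C=13
Turnaround (C−A): A=7  B=18  C=9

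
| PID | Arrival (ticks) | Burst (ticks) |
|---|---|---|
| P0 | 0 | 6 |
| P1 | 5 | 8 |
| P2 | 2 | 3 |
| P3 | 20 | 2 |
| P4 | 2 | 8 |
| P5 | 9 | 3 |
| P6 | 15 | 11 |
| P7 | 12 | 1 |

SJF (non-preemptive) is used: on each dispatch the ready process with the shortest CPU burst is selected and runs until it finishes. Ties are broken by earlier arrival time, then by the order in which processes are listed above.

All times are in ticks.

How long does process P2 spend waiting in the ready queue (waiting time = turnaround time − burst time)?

Gantt: | P0 0-6 | P2 6-9 | P5 9-12 | P7 12-13 | P4 13-21 | P3 21-23 | P1 23-31 | P6 31-42 |
Completion: P0=6  P1=31  P2=9  P3=23  P4=21  P5=12  P6=42  P7=13
Waiting(P2) = turnaround − burst = 7 − 3 = 4

4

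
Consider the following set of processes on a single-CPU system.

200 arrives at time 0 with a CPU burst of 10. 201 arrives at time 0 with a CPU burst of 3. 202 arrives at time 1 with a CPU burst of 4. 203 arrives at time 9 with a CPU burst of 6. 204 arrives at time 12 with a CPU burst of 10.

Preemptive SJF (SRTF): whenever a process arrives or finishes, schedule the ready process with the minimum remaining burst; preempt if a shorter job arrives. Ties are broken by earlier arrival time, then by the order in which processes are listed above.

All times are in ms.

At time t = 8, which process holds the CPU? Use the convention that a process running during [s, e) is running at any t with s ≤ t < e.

200

Gantt: | 201 0-3 | 202 3-7 | 200 7-9 | 203 9-15 | 200 15-23 | 204 23-33 |
Completion: 200=23  201=3  202=7  203=15  204=33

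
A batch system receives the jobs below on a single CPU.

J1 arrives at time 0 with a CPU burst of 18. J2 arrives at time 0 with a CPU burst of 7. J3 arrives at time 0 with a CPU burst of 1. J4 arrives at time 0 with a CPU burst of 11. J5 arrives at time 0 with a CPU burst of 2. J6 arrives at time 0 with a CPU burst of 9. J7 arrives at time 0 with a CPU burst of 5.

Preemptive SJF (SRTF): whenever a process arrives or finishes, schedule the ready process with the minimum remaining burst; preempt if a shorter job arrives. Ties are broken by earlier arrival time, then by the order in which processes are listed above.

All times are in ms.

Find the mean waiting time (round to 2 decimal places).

Timeline: | J3 0-1 | J5 1-3 | J7 3-8 | J2 8-15 | J6 15-24 | J4 24-35 | J1 35-53 |
Completion: J1=53  J2=15  J3=1  J4=35  J5=3  J6=24  J7=8
Waiting times: J1=35, J2=8, J3=0, J4=24, J5=1, J6=15, J7=3
Average waiting = (35+8+0+24+1+15+3) / 7 = 86/7 = 12.29

12.29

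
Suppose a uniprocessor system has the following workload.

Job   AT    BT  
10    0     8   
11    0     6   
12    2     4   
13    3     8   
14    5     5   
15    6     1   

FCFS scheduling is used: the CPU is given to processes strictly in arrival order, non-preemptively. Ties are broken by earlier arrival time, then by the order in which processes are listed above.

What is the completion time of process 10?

Gantt: | 10 0-8 | 11 8-14 | 12 14-18 | 13 18-26 | 14 26-31 | 15 31-32 |
Completion: 10=8  11=14  12=18  13=26  14=31  15=32

8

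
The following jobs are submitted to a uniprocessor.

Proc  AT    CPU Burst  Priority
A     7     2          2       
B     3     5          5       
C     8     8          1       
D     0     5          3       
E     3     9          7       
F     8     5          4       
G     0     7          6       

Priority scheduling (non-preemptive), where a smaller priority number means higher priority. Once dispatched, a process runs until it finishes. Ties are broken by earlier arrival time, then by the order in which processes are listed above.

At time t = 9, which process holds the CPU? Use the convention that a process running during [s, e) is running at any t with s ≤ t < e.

B

Timeline: | D 0-5 | B 5-10 | C 10-18 | A 18-20 | F 20-25 | G 25-32 | E 32-41 |
Completion: A=20  B=10  C=18  D=5  E=41  F=25  G=32
Turnaround (C−A): A=13  B=7  C=10  D=5  E=38  F=17  G=32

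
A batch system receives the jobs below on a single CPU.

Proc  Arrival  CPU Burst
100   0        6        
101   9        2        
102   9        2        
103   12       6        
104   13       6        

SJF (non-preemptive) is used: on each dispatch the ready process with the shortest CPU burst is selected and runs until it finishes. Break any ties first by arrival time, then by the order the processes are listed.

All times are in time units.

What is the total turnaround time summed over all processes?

31

Schedule: | 100 0-6 | idle 6-9 | 101 9-11 | 102 11-13 | 103 13-19 | 104 19-25 |
Completion: 100=6  101=11  102=13  103=19  104=25
Turnaround (C−A): 100=6  101=2  102=4  103=7  104=12
Turnaround = completion − arrival: 100=6, 101=2, 102=4, 103=7, 104=12
Total turnaround = 6 + 2 + 4 + 7 + 12 = 31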